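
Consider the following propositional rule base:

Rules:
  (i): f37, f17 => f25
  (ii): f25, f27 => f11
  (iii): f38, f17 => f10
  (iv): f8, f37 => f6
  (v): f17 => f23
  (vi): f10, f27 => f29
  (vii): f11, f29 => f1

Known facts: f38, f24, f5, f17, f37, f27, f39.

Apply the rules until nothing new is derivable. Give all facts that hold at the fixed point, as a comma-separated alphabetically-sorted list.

f1, f10, f11, f17, f23, f24, f25, f27, f29, f37, f38, f39, f5

[1] (i) [f37, f17 => f25]; (iii) [f38, f17 => f10]; (v) [f17 => f23]. ⇒ new: f25, f10, f23.
[2] (ii) [f25, f27 => f11]; (vi) [f10, f27 => f29]. ⇒ new: f11, f29.
[3] (vii) [f11, f29 => f1]. ⇒ new: f1.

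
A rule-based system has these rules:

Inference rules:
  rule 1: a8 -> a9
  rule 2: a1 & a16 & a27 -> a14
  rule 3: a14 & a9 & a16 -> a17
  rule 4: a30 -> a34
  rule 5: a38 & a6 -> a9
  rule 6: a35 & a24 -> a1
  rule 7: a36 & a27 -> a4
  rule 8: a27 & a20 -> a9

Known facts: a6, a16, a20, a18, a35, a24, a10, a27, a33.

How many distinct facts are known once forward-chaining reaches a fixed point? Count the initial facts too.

13

Round 1: rule 6 [a35 & a24 -> a1]; rule 8 [a27 & a20 -> a9]. New: a1, a9.
Round 2: rule 2 [a1 & a16 & a27 -> a14]. New: a14.
Round 3: rule 3 [a14 & a9 & a16 -> a17]. New: a17.
Closure: {a1, a10, a14, a16, a17, a18, a20, a24, a27, a33, a35, a6, a9} — 13 facts.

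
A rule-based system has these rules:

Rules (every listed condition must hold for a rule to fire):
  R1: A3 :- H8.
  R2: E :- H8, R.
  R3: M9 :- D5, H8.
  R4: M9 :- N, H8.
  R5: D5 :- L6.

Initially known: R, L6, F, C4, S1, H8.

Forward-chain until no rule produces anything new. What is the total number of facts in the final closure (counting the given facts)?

[1] R1 [A3 :- H8.]; R2 [E :- H8, R.]; R5 [D5 :- L6.]. ⇒ new: A3, E, D5.
[2] R3 [M9 :- D5, H8.]. ⇒ new: M9.
Closure: {A3, C4, D5, E, F, H8, L6, M9, R, S1} — 10 facts.

10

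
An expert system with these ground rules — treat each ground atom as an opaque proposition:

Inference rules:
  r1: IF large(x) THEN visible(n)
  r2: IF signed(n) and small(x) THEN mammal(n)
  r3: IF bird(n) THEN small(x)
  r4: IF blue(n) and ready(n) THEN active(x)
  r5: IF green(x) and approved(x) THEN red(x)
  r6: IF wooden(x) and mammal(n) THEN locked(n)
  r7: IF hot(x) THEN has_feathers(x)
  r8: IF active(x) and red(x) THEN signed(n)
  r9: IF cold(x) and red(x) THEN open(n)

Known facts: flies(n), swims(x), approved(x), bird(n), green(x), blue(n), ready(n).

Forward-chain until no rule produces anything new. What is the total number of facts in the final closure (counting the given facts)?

12

Round 1: r3 [IF bird(n) THEN small(x)]; r4 [IF blue(n) and ready(n) THEN active(x)]; r5 [IF green(x) and approved(x) THEN red(x)]. Adds small(x), active(x), red(x).
Round 2: r8 [IF active(x) and red(x) THEN signed(n)]. Adds signed(n).
Round 3: r2 [IF signed(n) and small(x) THEN mammal(n)]. Adds mammal(n).
Closure: {active(x), approved(x), bird(n), blue(n), flies(n), green(x), mammal(n), ready(n), red(x), signed(n), small(x), swims(x)} — 12 facts.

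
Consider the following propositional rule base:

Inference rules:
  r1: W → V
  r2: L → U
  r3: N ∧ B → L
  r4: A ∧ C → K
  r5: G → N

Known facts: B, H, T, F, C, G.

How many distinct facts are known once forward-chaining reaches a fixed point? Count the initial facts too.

Round 1: r5 [G → N]. Adds N.
Round 2: r3 [N ∧ B → L]. Adds L.
Round 3: r2 [L → U]. Adds U.
Closure: {B, C, F, G, H, L, N, T, U} — 9 facts.

9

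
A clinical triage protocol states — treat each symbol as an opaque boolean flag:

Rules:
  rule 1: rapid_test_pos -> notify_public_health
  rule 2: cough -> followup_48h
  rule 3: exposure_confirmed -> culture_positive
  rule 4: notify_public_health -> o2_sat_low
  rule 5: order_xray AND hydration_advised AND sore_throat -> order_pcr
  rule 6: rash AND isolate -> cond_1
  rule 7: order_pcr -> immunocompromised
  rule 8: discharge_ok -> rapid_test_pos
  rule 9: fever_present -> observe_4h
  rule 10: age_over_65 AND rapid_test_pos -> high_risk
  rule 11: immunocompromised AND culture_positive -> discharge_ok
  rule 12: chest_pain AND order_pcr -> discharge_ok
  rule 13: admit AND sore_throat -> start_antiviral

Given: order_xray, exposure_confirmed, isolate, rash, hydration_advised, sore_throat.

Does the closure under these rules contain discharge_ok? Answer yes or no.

[1] rule 3 [exposure_confirmed -> culture_positive]; rule 5 [order_xray AND hydration_advised AND sore_throat -> order_pcr]; rule 6 [rash AND isolate -> cond_1]. ⇒ new: culture_positive, order_pcr, cond_1.
[2] rule 7 [order_pcr -> immunocompromised]. ⇒ new: immunocompromised.
[3] rule 11 [immunocompromised AND culture_positive -> discharge_ok]. ⇒ new: discharge_ok.
[4] rule 8 [discharge_ok -> rapid_test_pos]. ⇒ new: rapid_test_pos.
[5] rule 1 [rapid_test_pos -> notify_public_health]. ⇒ new: notify_public_health.
[6] rule 4 [notify_public_health -> o2_sat_low]. ⇒ new: o2_sat_low.
discharge_ok appears in round 3, so it is derivable.

yes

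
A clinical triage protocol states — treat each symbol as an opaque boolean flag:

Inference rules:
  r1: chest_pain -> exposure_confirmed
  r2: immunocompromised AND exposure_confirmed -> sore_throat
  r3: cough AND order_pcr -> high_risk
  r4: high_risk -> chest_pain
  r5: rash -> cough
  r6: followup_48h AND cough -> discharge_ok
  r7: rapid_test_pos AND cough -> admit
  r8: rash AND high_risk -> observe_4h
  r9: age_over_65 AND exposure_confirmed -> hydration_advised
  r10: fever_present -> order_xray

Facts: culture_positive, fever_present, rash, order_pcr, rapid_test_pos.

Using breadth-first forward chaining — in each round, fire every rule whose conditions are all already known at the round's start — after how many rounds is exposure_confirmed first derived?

4

Round 1: r5 [rash -> cough]; r10 [fever_present -> order_xray]. New: cough, order_xray.
Round 2: r3 [cough AND order_pcr -> high_risk]; r7 [rapid_test_pos AND cough -> admit]. New: high_risk, admit.
Round 3: r4 [high_risk -> chest_pain]; r8 [rash AND high_risk -> observe_4h]. New: chest_pain, observe_4h.
Round 4: r1 [chest_pain -> exposure_confirmed]. New: exposure_confirmed.
exposure_confirmed first appears in round 4.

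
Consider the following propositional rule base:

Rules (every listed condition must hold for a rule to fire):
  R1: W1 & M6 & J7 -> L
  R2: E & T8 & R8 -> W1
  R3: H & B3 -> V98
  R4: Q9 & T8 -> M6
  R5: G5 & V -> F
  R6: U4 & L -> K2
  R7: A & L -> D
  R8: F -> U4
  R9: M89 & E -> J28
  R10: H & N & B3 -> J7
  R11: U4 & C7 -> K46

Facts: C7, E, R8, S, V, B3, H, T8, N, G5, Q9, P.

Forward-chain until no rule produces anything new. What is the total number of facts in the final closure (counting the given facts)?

Round 1: R2 [E & T8 & R8 -> W1]; R3 [H & B3 -> V98]; R4 [Q9 & T8 -> M6]; R5 [G5 & V -> F]; R10 [H & N & B3 -> J7]. Adds W1, V98, M6, F, J7.
Round 2: R1 [W1 & M6 & J7 -> L]; R8 [F -> U4]. Adds L, U4.
Round 3: R6 [U4 & L -> K2]; R11 [U4 & C7 -> K46]. Adds K2, K46.
Closure: {B3, C7, E, F, G5, H, J7, K2, K46, L, M6, N, P, Q9, R8, S, T8, U4, V, V98, W1} — 21 facts.

21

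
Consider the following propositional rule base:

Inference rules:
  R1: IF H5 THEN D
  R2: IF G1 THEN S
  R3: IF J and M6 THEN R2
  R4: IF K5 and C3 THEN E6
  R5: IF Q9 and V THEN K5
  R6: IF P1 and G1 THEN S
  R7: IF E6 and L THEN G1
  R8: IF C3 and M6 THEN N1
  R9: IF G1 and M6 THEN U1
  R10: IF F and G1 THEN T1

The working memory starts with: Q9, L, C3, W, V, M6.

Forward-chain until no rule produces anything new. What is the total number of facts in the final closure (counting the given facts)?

12

Round 1: R5 [IF Q9 and V THEN K5]; R8 [IF C3 and M6 THEN N1]. Adds K5, N1.
Round 2: R4 [IF K5 and C3 THEN E6]. Adds E6.
Round 3: R7 [IF E6 and L THEN G1]. Adds G1.
Round 4: R2 [IF G1 THEN S]; R9 [IF G1 and M6 THEN U1]. Adds S, U1.
Closure: {C3, E6, G1, K5, L, M6, N1, Q9, S, U1, V, W} — 12 facts.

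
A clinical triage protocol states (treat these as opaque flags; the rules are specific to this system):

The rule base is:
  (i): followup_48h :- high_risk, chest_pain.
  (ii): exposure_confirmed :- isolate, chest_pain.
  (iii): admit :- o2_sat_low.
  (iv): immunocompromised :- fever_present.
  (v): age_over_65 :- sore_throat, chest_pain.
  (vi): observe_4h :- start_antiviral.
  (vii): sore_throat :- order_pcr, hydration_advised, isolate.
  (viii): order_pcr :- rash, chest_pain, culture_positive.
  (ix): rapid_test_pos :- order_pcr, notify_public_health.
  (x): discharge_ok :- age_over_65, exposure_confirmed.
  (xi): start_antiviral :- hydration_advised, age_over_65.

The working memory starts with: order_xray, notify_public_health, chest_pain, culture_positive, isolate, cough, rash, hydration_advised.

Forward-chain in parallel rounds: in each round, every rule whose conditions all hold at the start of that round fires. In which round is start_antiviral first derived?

Round 1 — (ii), (viii), derive exposure_confirmed, order_pcr.
Round 2 — (vii), (ix), derive sore_throat, rapid_test_pos.
Round 3 — (v), derive age_over_65.
Round 4 — (x), (xi), derive discharge_ok, start_antiviral.
start_antiviral first appears in round 4.

4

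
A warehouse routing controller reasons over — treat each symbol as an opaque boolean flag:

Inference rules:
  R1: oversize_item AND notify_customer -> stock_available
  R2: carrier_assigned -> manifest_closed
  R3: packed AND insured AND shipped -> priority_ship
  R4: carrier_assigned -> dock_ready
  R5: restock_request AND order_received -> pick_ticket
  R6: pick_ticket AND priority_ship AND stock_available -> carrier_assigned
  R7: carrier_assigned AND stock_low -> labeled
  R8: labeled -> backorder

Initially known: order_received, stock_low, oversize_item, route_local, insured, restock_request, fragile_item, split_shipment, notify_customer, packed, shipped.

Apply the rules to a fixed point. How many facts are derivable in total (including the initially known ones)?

19

Round 1: R1 [oversize_item AND notify_customer -> stock_available]; R3 [packed AND insured AND shipped -> priority_ship]; R5 [restock_request AND order_received -> pick_ticket]. Adds stock_available, priority_ship, pick_ticket.
Round 2: R6 [pick_ticket AND priority_ship AND stock_available -> carrier_assigned]. Adds carrier_assigned.
Round 3: R2 [carrier_assigned -> manifest_closed]; R4 [carrier_assigned -> dock_ready]; R7 [carrier_assigned AND stock_low -> labeled]. Adds manifest_closed, dock_ready, labeled.
Round 4: R8 [labeled -> backorder]. Adds backorder.
Closure: {backorder, carrier_assigned, dock_ready, fragile_item, insured, labeled, manifest_closed, notify_customer, order_received, oversize_item, packed, pick_ticket, priority_ship, restock_request, route_local, shipped, split_shipment, stock_available, stock_low} — 19 facts.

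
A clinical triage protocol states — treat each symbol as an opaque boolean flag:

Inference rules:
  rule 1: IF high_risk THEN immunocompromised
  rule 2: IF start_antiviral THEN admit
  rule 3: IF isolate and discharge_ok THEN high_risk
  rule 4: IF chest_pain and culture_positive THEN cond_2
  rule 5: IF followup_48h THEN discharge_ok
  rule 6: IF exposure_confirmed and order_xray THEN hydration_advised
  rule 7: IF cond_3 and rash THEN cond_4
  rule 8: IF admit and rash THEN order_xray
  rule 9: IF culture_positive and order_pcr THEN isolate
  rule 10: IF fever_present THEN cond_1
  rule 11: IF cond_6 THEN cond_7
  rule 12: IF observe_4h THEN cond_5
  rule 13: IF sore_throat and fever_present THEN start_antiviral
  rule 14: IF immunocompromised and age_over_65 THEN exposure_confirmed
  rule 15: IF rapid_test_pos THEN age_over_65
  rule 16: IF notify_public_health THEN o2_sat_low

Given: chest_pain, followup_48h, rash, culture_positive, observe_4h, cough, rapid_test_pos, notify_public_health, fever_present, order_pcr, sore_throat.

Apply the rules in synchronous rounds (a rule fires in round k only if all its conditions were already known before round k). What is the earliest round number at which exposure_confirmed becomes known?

4

Round 1: rule 4 [IF chest_pain and culture_positive THEN cond_2]; rule 5 [IF followup_48h THEN discharge_ok]; rule 9 [IF culture_positive and order_pcr THEN isolate]; rule 10 [IF fever_present THEN cond_1]; rule 12 [IF observe_4h THEN cond_5]; rule 13 [IF sore_throat and fever_present THEN start_antiviral]; rule 15 [IF rapid_test_pos THEN age_over_65]; rule 16 [IF notify_public_health THEN o2_sat_low]. Adds cond_2, discharge_ok, isolate, cond_1, cond_5, start_antiviral, age_over_65, o2_sat_low.
Round 2: rule 2 [IF start_antiviral THEN admit]; rule 3 [IF isolate and discharge_ok THEN high_risk]. Adds admit, high_risk.
Round 3: rule 1 [IF high_risk THEN immunocompromised]; rule 8 [IF admit and rash THEN order_xray]. Adds immunocompromised, order_xray.
Round 4: rule 14 [IF immunocompromised and age_over_65 THEN exposure_confirmed]. Adds exposure_confirmed.
exposure_confirmed first appears in round 4.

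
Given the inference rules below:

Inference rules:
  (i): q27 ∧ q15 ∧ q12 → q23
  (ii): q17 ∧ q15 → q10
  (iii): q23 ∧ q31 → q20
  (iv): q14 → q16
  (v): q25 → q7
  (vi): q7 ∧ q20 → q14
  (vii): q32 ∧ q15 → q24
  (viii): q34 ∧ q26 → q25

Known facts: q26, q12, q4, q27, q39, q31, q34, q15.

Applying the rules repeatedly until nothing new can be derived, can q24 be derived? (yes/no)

Round 1: (i) [q27 ∧ q15 ∧ q12 → q23]; (viii) [q34 ∧ q26 → q25]. New: q23, q25.
Round 2: (iii) [q23 ∧ q31 → q20]; (v) [q25 → q7]. New: q20, q7.
Round 3: (vi) [q7 ∧ q20 → q14]. New: q14.
Round 4: (iv) [q14 → q16]. New: q16.
Fixed point reached. q24 is concluded only by (vii); (vii) needs q32 (never derived).

no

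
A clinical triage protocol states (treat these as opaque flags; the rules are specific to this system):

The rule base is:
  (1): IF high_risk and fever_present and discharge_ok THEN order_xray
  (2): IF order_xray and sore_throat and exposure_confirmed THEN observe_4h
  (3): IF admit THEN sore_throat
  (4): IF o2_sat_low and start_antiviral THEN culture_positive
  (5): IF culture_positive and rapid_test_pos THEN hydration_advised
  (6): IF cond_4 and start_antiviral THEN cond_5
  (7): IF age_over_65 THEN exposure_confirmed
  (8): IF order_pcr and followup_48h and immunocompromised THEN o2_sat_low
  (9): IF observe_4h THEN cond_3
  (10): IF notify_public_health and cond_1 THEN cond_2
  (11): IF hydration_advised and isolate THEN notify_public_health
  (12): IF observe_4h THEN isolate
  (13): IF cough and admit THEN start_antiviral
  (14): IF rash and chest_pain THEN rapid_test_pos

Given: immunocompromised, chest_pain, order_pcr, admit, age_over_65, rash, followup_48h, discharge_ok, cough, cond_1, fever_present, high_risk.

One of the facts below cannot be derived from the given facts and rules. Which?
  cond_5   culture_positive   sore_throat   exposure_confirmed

cond_5

Round 1: (1) [IF high_risk and fever_present and discharge_ok THEN order_xray]; (3) [IF admit THEN sore_throat]; (7) [IF age_over_65 THEN exposure_confirmed]; (8) [IF order_pcr and followup_48h and immunocompromised THEN o2_sat_low]; (13) [IF cough and admit THEN start_antiviral]; (14) [IF rash and chest_pain THEN rapid_test_pos]. Adds order_xray, sore_throat, exposure_confirmed, o2_sat_low, start_antiviral, rapid_test_pos.
Round 2: (2) [IF order_xray and sore_throat and exposure_confirmed THEN observe_4h]; (4) [IF o2_sat_low and start_antiviral THEN culture_positive]. Adds observe_4h, culture_positive.
Round 3: (5) [IF culture_positive and rapid_test_pos THEN hydration_advised]; (9) [IF observe_4h THEN cond_3]; (12) [IF observe_4h THEN isolate]. Adds hydration_advised, cond_3, isolate.
Round 4: (11) [IF hydration_advised and isolate THEN notify_public_health]. Adds notify_public_health.
Round 5: (10) [IF notify_public_health and cond_1 THEN cond_2]. Adds cond_2.
Derived: sore_throat (round 1), exposure_confirmed (round 1), culture_positive (round 2). cond_5 never appears in any round.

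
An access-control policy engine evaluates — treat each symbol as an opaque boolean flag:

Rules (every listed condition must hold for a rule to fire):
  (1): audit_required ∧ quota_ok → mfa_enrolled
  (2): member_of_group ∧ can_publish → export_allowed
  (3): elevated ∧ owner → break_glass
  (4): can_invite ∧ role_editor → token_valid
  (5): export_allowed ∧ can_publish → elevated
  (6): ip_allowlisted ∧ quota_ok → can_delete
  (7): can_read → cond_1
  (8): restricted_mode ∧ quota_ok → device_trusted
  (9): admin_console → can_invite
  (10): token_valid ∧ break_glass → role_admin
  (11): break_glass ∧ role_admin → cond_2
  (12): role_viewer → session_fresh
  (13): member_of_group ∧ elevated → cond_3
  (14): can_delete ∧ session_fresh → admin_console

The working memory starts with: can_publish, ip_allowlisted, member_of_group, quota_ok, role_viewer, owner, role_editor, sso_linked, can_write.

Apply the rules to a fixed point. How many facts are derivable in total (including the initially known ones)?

Round 1: (2) [member_of_group ∧ can_publish → export_allowed]; (6) [ip_allowlisted ∧ quota_ok → can_delete]; (12) [role_viewer → session_fresh]. Adds export_allowed, can_delete, session_fresh.
Round 2: (5) [export_allowed ∧ can_publish → elevated]; (14) [can_delete ∧ session_fresh → admin_console]. Adds elevated, admin_console.
Round 3: (3) [elevated ∧ owner → break_glass]; (9) [admin_console → can_invite]; (13) [member_of_group ∧ elevated → cond_3]. Adds break_glass, can_invite, cond_3.
Round 4: (4) [can_invite ∧ role_editor → token_valid]. Adds token_valid.
Round 5: (10) [token_valid ∧ break_glass → role_admin]. Adds role_admin.
Round 6: (11) [break_glass ∧ role_admin → cond_2]. Adds cond_2.
Closure: {admin_console, break_glass, can_delete, can_invite, can_publish, can_write, cond_2, cond_3, elevated, export_allowed, ip_allowlisted, member_of_group, owner, quota_ok, role_admin, role_editor, role_viewer, session_fresh, sso_linked, token_valid} — 20 facts.

20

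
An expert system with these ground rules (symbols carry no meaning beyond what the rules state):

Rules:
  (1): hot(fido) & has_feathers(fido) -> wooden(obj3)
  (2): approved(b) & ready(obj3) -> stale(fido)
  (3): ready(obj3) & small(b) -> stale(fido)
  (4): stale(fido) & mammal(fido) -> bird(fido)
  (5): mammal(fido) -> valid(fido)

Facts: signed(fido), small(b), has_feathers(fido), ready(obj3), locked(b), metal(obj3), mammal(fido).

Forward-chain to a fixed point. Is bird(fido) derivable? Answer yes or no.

yes

Round 1: (3) [ready(obj3) & small(b) -> stale(fido)]; (5) [mammal(fido) -> valid(fido)]. New: stale(fido), valid(fido).
Round 2: (4) [stale(fido) & mammal(fido) -> bird(fido)]. New: bird(fido).
bird(fido) appears in round 2, so it is derivable.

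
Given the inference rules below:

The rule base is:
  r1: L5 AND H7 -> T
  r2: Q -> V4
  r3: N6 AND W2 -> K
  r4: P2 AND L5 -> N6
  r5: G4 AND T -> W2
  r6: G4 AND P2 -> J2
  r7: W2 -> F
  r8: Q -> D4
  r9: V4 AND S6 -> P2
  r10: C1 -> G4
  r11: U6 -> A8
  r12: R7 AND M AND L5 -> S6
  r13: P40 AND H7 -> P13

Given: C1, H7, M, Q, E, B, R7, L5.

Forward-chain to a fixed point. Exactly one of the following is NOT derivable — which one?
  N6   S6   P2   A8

Round 1 — r1, r2, r8, r10, r12, derive T, V4, D4, G4, S6.
Round 2 — r5, r9, derive W2, P2.
Round 3 — r4, r6, r7, derive N6, J2, F.
Round 4 — r3, derive K.
Derived: N6 (round 3), S6 (round 1), P2 (round 2). A8 never appears in any round.

A8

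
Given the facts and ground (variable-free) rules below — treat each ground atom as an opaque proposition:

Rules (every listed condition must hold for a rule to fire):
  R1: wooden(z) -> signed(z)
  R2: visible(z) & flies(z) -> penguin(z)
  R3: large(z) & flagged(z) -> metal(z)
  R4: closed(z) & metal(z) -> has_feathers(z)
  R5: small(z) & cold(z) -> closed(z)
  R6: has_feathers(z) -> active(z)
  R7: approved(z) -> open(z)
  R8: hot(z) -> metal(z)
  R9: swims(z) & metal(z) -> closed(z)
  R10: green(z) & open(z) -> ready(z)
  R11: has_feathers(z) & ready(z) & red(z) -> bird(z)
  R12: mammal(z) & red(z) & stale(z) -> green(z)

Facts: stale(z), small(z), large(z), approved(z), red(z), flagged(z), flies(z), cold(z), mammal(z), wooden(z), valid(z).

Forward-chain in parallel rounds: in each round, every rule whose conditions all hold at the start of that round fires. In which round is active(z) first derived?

Round 1: R1 [wooden(z) -> signed(z)]; R3 [large(z) & flagged(z) -> metal(z)]; R5 [small(z) & cold(z) -> closed(z)]; R7 [approved(z) -> open(z)]; R12 [mammal(z) & red(z) & stale(z) -> green(z)]. Adds signed(z), metal(z), closed(z), open(z), green(z).
Round 2: R4 [closed(z) & metal(z) -> has_feathers(z)]; R10 [green(z) & open(z) -> ready(z)]. Adds has_feathers(z), ready(z).
Round 3: R6 [has_feathers(z) -> active(z)]; R11 [has_feathers(z) & ready(z) & red(z) -> bird(z)]. Adds active(z), bird(z).
active(z) first appears in round 3.

3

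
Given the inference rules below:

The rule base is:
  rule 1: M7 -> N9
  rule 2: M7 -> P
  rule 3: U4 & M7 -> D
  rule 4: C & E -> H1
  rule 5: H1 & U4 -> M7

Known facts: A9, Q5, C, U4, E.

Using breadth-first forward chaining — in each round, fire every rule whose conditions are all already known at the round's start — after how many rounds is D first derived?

3

Round 1 fires rule 4, giving H1.
Round 2 fires rule 5, giving M7.
Round 3 fires rule 1, rule 2, rule 3, giving N9, P, D.
D first appears in round 3.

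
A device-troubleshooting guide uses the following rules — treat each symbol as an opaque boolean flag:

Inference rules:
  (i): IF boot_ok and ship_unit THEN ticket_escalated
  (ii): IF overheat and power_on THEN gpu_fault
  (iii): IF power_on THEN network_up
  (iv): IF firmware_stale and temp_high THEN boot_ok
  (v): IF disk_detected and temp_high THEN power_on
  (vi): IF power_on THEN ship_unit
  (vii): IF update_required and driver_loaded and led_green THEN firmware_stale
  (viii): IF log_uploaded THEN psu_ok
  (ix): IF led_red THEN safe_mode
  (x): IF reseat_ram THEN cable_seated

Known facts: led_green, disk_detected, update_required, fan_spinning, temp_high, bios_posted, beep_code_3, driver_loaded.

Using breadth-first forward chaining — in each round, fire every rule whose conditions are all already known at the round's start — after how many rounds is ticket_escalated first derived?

[1] (v) [IF disk_detected and temp_high THEN power_on]; (vii) [IF update_required and driver_loaded and led_green THEN firmware_stale]. ⇒ new: power_on, firmware_stale.
[2] (iii) [IF power_on THEN network_up]; (iv) [IF firmware_stale and temp_high THEN boot_ok]; (vi) [IF power_on THEN ship_unit]. ⇒ new: network_up, boot_ok, ship_unit.
[3] (i) [IF boot_ok and ship_unit THEN ticket_escalated]. ⇒ new: ticket_escalated.
ticket_escalated first appears in round 3.

3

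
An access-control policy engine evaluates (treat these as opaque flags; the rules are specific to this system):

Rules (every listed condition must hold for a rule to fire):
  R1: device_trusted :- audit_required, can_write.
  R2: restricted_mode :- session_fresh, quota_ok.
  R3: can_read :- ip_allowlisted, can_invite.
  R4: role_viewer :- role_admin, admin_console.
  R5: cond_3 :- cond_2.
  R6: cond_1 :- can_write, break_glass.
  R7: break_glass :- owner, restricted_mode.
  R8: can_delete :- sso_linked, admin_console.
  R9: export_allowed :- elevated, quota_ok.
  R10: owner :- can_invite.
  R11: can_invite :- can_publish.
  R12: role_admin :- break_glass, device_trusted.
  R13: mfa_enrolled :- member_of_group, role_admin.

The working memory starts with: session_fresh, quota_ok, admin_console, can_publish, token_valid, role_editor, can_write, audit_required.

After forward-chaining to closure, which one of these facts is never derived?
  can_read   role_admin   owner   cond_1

[1] R1 [device_trusted :- audit_required, can_write.]; R2 [restricted_mode :- session_fresh, quota_ok.]; R11 [can_invite :- can_publish.]. ⇒ new: device_trusted, restricted_mode, can_invite.
[2] R10 [owner :- can_invite.]. ⇒ new: owner.
[3] R7 [break_glass :- owner, restricted_mode.]. ⇒ new: break_glass.
[4] R6 [cond_1 :- can_write, break_glass.]; R12 [role_admin :- break_glass, device_trusted.]. ⇒ new: cond_1, role_admin.
[5] R4 [role_viewer :- role_admin, admin_console.]. ⇒ new: role_viewer.
Derived: owner (round 2), role_admin (round 4), cond_1 (round 4). can_read never appears in any round.

can_read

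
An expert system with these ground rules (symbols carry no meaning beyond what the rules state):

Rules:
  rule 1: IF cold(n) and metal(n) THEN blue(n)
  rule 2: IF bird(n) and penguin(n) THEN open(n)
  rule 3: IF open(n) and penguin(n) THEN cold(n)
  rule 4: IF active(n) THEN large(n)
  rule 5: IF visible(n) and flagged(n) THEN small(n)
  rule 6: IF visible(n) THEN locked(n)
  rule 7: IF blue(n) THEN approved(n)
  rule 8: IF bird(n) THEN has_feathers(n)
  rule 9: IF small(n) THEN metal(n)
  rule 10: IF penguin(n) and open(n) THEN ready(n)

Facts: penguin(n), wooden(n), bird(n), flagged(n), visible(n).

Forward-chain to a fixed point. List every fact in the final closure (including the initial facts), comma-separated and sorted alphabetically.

approved(n), bird(n), blue(n), cold(n), flagged(n), has_feathers(n), locked(n), metal(n), open(n), penguin(n), ready(n), small(n), visible(n), wooden(n)

Round 1 fires rule 2, rule 5, rule 6, rule 8, giving open(n), small(n), locked(n), has_feathers(n).
Round 2 fires rule 3, rule 9, rule 10, giving cold(n), metal(n), ready(n).
Round 3 fires rule 1, giving blue(n).
Round 4 fires rule 7, giving approved(n).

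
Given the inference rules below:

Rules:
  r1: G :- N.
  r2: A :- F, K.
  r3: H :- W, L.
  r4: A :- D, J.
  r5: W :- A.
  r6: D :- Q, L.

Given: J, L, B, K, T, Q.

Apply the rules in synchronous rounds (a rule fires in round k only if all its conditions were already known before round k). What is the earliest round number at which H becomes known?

Round 1: r6 [D :- Q, L.]. Adds D.
Round 2: r4 [A :- D, J.]. Adds A.
Round 3: r5 [W :- A.]. Adds W.
Round 4: r3 [H :- W, L.]. Adds H.
H first appears in round 4.

4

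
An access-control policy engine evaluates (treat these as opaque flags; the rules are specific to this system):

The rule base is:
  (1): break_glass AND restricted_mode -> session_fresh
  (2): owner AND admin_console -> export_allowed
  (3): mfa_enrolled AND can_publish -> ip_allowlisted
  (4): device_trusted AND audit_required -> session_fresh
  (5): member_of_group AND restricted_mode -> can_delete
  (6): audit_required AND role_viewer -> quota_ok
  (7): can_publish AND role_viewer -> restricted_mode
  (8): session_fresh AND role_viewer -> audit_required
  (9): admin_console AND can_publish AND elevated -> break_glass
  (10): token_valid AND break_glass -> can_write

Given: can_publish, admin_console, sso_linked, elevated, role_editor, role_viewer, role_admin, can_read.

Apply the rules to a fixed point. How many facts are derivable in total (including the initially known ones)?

13

Round 1 — (7), (9), derive restricted_mode, break_glass.
Round 2 — (1), derive session_fresh.
Round 3 — (8), derive audit_required.
Round 4 — (6), derive quota_ok.
Closure: {admin_console, audit_required, break_glass, can_publish, can_read, elevated, quota_ok, restricted_mode, role_admin, role_editor, role_viewer, session_fresh, sso_linked} — 13 facts.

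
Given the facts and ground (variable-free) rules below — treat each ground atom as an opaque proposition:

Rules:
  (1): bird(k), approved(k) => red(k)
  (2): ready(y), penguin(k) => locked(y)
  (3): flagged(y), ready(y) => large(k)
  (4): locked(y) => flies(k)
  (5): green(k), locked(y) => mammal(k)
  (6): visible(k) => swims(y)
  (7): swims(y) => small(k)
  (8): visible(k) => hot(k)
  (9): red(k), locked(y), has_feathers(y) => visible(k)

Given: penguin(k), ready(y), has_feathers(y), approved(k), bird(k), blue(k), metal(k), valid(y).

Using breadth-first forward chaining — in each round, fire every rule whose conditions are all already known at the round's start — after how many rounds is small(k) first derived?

4

Round 1: (1) [bird(k), approved(k) => red(k)]; (2) [ready(y), penguin(k) => locked(y)]. Adds red(k), locked(y).
Round 2: (4) [locked(y) => flies(k)]; (9) [red(k), locked(y), has_feathers(y) => visible(k)]. Adds flies(k), visible(k).
Round 3: (6) [visible(k) => swims(y)]; (8) [visible(k) => hot(k)]. Adds swims(y), hot(k).
Round 4: (7) [swims(y) => small(k)]. Adds small(k).
small(k) first appears in round 4.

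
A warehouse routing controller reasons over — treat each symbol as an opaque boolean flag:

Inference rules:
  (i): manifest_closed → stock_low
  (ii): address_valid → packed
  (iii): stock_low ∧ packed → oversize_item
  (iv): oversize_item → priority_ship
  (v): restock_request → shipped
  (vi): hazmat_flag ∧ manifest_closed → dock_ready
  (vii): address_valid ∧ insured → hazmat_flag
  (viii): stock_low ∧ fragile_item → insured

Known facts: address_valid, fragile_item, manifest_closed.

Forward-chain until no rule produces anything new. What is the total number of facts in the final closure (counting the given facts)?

10

[1] (i) [manifest_closed → stock_low]; (ii) [address_valid → packed]. ⇒ new: stock_low, packed.
[2] (iii) [stock_low ∧ packed → oversize_item]; (viii) [stock_low ∧ fragile_item → insured]. ⇒ new: oversize_item, insured.
[3] (iv) [oversize_item → priority_ship]; (vii) [address_valid ∧ insured → hazmat_flag]. ⇒ new: priority_ship, hazmat_flag.
[4] (vi) [hazmat_flag ∧ manifest_closed → dock_ready]. ⇒ new: dock_ready.
Closure: {address_valid, dock_ready, fragile_item, hazmat_flag, insured, manifest_closed, oversize_item, packed, priority_ship, stock_low} — 10 facts.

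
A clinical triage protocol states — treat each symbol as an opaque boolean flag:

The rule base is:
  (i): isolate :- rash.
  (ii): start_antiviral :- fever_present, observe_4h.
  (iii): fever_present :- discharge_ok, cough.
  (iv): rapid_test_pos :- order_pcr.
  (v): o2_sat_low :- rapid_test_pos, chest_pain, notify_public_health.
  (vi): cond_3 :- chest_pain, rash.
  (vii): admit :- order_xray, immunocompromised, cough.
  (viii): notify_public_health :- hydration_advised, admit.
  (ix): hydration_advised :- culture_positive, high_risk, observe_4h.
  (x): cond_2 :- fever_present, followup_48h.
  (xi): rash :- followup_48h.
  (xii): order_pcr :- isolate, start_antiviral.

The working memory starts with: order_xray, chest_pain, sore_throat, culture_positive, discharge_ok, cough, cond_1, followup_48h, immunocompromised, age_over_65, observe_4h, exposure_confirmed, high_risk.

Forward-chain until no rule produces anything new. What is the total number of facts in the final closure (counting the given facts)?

25

Round 1 — (iii), (vii), (ix), (xi), derive fever_present, admit, hydration_advised, rash.
Round 2 — (i), (ii), (vi), (viii), (x), derive isolate, start_antiviral, cond_3, notify_public_health, cond_2.
Round 3 — (xii), derive order_pcr.
Round 4 — (iv), derive rapid_test_pos.
Round 5 — (v), derive o2_sat_low.
Closure: {admit, age_over_65, chest_pain, cond_1, cond_2, cond_3, cough, culture_positive, discharge_ok, exposure_confirmed, fever_present, followup_48h, high_risk, hydration_advised, immunocompromised, isolate, notify_public_health, o2_sat_low, observe_4h, order_pcr, order_xray, rapid_test_pos, rash, sore_throat, start_antiviral} — 25 facts.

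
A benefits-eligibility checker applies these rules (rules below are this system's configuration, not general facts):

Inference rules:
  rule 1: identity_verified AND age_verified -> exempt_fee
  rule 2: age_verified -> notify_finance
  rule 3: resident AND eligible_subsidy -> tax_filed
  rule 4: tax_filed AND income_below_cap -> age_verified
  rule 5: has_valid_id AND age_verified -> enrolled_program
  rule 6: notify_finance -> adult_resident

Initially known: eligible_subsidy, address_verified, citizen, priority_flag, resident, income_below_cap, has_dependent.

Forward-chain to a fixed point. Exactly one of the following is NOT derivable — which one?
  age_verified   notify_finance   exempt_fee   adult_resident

exempt_fee

[1] rule 3 [resident AND eligible_subsidy -> tax_filed]. ⇒ new: tax_filed.
[2] rule 4 [tax_filed AND income_below_cap -> age_verified]. ⇒ new: age_verified.
[3] rule 2 [age_verified -> notify_finance]. ⇒ new: notify_finance.
[4] rule 6 [notify_finance -> adult_resident]. ⇒ new: adult_resident.
Derived: notify_finance (round 3), age_verified (round 2), adult_resident (round 4). exempt_fee never appears in any round.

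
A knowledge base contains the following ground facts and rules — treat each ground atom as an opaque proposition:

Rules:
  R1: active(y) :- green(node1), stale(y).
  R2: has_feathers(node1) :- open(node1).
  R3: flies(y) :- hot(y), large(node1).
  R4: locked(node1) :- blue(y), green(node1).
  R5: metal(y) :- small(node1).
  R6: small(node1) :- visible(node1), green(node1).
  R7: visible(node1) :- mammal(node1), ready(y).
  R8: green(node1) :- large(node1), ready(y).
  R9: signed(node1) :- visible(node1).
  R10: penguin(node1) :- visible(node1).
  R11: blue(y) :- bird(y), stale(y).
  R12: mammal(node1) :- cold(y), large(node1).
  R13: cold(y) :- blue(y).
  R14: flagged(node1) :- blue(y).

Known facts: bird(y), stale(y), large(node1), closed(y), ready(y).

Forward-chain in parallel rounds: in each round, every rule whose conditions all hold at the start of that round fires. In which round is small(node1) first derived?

5

Round 1 fires R8, R11, giving green(node1), blue(y).
Round 2 fires R1, R4, R13, R14, giving active(y), locked(node1), cold(y), flagged(node1).
Round 3 fires R12, giving mammal(node1).
Round 4 fires R7, giving visible(node1).
Round 5 fires R6, R9, R10, giving small(node1), signed(node1), penguin(node1).
small(node1) first appears in round 5.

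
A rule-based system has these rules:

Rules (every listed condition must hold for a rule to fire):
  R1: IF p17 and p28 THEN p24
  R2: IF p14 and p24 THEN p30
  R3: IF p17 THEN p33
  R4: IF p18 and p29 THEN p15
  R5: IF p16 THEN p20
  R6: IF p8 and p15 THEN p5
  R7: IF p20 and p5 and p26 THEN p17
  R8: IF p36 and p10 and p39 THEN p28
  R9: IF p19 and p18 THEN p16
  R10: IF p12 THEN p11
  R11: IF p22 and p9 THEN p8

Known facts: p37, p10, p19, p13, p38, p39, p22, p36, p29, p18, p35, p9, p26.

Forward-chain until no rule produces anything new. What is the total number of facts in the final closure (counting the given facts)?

22

Round 1: R4 [IF p18 and p29 THEN p15]; R8 [IF p36 and p10 and p39 THEN p28]; R9 [IF p19 and p18 THEN p16]; R11 [IF p22 and p9 THEN p8]. New: p15, p28, p16, p8.
Round 2: R5 [IF p16 THEN p20]; R6 [IF p8 and p15 THEN p5]. New: p20, p5.
Round 3: R7 [IF p20 and p5 and p26 THEN p17]. New: p17.
Round 4: R1 [IF p17 and p28 THEN p24]; R3 [IF p17 THEN p33]. New: p24, p33.
Closure: {p10, p13, p15, p16, p17, p18, p19, p20, p22, p24, p26, p28, p29, p33, p35, p36, p37, p38, p39, p5, p8, p9} — 22 facts.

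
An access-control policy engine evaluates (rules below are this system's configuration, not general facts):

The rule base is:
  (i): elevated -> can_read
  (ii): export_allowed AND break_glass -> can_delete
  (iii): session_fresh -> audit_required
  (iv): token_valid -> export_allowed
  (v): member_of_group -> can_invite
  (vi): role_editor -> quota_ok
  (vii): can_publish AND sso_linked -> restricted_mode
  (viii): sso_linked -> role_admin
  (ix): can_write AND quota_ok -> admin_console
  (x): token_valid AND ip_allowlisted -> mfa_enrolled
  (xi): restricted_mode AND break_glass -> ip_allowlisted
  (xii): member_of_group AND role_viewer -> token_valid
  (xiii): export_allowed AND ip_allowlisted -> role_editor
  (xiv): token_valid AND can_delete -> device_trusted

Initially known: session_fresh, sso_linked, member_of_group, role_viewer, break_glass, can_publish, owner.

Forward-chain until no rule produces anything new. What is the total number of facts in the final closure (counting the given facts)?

[1] (iii) [session_fresh -> audit_required]; (v) [member_of_group -> can_invite]; (vii) [can_publish AND sso_linked -> restricted_mode]; (viii) [sso_linked -> role_admin]; (xii) [member_of_group AND role_viewer -> token_valid]. ⇒ new: audit_required, can_invite, restricted_mode, role_admin, token_valid.
[2] (iv) [token_valid -> export_allowed]; (xi) [restricted_mode AND break_glass -> ip_allowlisted]. ⇒ new: export_allowed, ip_allowlisted.
[3] (ii) [export_allowed AND break_glass -> can_delete]; (x) [token_valid AND ip_allowlisted -> mfa_enrolled]; (xiii) [export_allowed AND ip_allowlisted -> role_editor]. ⇒ new: can_delete, mfa_enrolled, role_editor.
[4] (vi) [role_editor -> quota_ok]; (xiv) [token_valid AND can_delete -> device_trusted]. ⇒ new: quota_ok, device_trusted.
Closure: {audit_required, break_glass, can_delete, can_invite, can_publish, device_trusted, export_allowed, ip_allowlisted, member_of_group, mfa_enrolled, owner, quota_ok, restricted_mode, role_admin, role_editor, role_viewer, session_fresh, sso_linked, token_valid} — 19 facts.

19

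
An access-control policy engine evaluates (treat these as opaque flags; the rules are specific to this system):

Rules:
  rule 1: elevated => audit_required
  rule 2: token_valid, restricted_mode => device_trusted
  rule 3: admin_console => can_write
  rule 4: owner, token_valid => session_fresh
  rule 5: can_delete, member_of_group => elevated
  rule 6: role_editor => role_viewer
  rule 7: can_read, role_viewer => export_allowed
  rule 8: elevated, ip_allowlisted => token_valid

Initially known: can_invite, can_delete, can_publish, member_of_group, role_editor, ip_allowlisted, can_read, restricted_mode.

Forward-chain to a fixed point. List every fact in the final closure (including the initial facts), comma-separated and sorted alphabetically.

Round 1: rule 5 [can_delete, member_of_group => elevated]; rule 6 [role_editor => role_viewer]. New: elevated, role_viewer.
Round 2: rule 1 [elevated => audit_required]; rule 7 [can_read, role_viewer => export_allowed]; rule 8 [elevated, ip_allowlisted => token_valid]. New: audit_required, export_allowed, token_valid.
Round 3: rule 2 [token_valid, restricted_mode => device_trusted]. New: device_trusted.

audit_required, can_delete, can_invite, can_publish, can_read, device_trusted, elevated, export_allowed, ip_allowlisted, member_of_group, restricted_mode, role_editor, role_viewer, token_valid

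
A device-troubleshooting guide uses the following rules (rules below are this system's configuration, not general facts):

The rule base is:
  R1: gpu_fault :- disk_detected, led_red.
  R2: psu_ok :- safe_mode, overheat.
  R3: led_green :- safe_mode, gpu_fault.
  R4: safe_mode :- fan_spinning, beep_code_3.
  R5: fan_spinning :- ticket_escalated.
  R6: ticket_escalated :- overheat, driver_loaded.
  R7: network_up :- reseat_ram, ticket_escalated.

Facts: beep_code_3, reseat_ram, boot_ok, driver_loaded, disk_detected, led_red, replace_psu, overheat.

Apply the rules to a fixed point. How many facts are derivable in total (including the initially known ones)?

15

Round 1 — R1, R6, derive gpu_fault, ticket_escalated.
Round 2 — R5, R7, derive fan_spinning, network_up.
Round 3 — R4, derive safe_mode.
Round 4 — R2, R3, derive psu_ok, led_green.
Closure: {beep_code_3, boot_ok, disk_detected, driver_loaded, fan_spinning, gpu_fault, led_green, led_red, network_up, overheat, psu_ok, replace_psu, reseat_ram, safe_mode, ticket_escalated} — 15 facts.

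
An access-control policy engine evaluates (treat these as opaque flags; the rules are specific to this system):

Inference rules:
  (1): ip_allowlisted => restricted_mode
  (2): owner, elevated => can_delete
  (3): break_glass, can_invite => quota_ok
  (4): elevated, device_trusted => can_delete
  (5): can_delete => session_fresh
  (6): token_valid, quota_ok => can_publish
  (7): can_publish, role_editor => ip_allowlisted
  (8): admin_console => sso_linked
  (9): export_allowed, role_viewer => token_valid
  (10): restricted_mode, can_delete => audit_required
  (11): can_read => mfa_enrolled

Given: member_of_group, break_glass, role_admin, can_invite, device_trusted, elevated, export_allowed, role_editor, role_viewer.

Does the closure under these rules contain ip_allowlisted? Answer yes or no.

Round 1 — (3), (4), (9), derive quota_ok, can_delete, token_valid.
Round 2 — (5), (6), derive session_fresh, can_publish.
Round 3 — (7), derive ip_allowlisted.
Round 4 — (1), derive restricted_mode.
Round 5 — (10), derive audit_required.
ip_allowlisted appears in round 3, so it is derivable.

yes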